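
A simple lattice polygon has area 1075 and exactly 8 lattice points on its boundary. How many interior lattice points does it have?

Pick's theorem A = I + B/2 − 1 rearranges to I = A − B/2 + 1 = 1075 − 8/2 + 1 = 1072.

1072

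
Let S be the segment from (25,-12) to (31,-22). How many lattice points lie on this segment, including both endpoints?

The number of lattice points on a segment between lattice points is gcd(|Δx|,|Δy|) + 1 = gcd(6,10) + 1 = 2 + 1 = 3.

3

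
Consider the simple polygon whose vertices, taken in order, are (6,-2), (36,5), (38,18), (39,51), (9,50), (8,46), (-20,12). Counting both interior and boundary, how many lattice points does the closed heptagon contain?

2148

By the shoelace formula, twice the signed area is |(6·5 − 36·(-2)) + (36·18 − 38·5) + (38·51 − 39·18) + (39·50 − 9·51) + (9·46 − 8·50) + (8·12 − (-20)·46) + ((-20)·(-2) − 6·12)| = 4285, so the area is 4285/2.
The number of boundary lattice points is Σ gcd(|Δx|,|Δy|) = gcd(30,7) + gcd(2,13) + gcd(1,33) + gcd(30,1) + gcd(1,4) + gcd(28,34) + gcd(26,14) = 1+1+1+1+1+2+2 = 9.
Pick's theorem gives I = A − B/2 + 1 = 4285/2 − 9/2 + 1 = 2139, so the closed region contains I + B = 2139 + 9 = 2148 lattice points.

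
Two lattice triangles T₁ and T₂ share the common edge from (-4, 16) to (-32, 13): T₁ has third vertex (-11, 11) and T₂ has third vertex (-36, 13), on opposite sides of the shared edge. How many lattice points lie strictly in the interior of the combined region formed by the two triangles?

The union is the simple quadrilateral with vertices (-4, 16), (-11, 11), (-32, 13), (-36, 13) in order.
By the shoelace formula, twice the signed area is |[(-4)·11 − (-11)·16] + [(-11)·13 − (-32)·11] + [(-32)·13 − (-36)·13] + [(-36)·16 − (-4)·13]| = 131, so the area is 131/2.
Along each edge there are gcd(|Δx|,|Δy|)+1 lattice points, so counting each shared vertex once the boundary has gcd(7,5) + gcd(21,2) + gcd(4,0) + gcd(32,3) = 1+1+4+1 = 7.
By Pick's theorem I = A − B/2 + 1 = 131/2 − 7/2 + 1 = 63.

63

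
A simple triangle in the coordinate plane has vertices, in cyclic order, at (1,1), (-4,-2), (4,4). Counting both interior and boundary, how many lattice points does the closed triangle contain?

7

The shoelace formula gives twice the area as |(1·(-2) − (-4)·1) + ((-4)·4 − 4·(-2)) + (4·1 − 1·4)| = 6, so the area is 3.
The number of boundary lattice points is Σ gcd(|Δx|,|Δy|) = gcd(5,3) + gcd(8,6) + gcd(3,3) = 1+2+3 = 6.
Pick's theorem gives I = A − B/2 + 1 = 3 − 6/2 + 1 = 1, so the closed region contains I + B = 1 + 6 = 7 lattice points.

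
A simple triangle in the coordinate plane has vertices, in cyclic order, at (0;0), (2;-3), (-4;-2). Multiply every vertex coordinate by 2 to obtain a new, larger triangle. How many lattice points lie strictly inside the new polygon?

By the shoelace formula, twice the signed area is |(0·(-3) − 2·0) + (2·(-2) − (-4)·(-3)) + ((-4)·0 − 0·(-2))| = 16, so the area is 8.
The number of boundary lattice points is Σ gcd(|Δx|,|Δy|) = gcd(2,3) + gcd(6,1) + gcd(4,2) = 1+1+2 = 4.
Scaling by 2 multiplies the area by 2² = 4 (so the new area is 32) and multiplies the boundary lattice-point count by 2, giving 8.
By Pick's theorem, the interior count of the dilated polygon is 32 − 8/2 + 1 = 29.

29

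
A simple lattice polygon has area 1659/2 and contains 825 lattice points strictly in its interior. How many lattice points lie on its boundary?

Pick's theorem gives A = I + B/2 − 1, so B = 2(A − I + 1) = 2(1659/2 − 825 + 1) = 11.

11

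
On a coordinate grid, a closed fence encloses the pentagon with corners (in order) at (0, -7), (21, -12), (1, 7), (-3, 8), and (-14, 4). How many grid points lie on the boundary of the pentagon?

The number of boundary lattice points is Σ gcd(|Δx|,|Δy|) = gcd(21,5) + gcd(20,19) + gcd(4,1) + gcd(11,4) + gcd(14,11) = 1+1+1+1+1 = 5.

5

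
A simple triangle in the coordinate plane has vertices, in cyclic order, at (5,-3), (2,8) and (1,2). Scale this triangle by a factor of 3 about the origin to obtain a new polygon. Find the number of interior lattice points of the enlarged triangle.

By the shoelace formula, twice the signed area is |(5·8 − 2·(-3)) + (2·2 − 1·8) + (1·(-3) − 5·2)| = 29, so the area is 29/2.
The number of boundary lattice points is Σ gcd(|Δx|,|Δy|) = gcd(3,11) + gcd(1,6) + gcd(4,5) = 1+1+1 = 3.
Scaling by 3 multiplies the area by 3² = 9 (so the new area is 261/2) and multiplies the boundary lattice-point count by 3, giving 9.
By Pick's theorem, the interior count of the dilated polygon is 261/2 − 9/2 + 1 = 127.

127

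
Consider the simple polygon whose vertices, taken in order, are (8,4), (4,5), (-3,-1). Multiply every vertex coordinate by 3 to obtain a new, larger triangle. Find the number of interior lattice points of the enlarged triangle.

136

The shoelace formula gives twice the area as |[8·5 − 4·4] + [4·(-1) − (-3)·5] + [(-3)·4 − 8·(-1)]| = 31, so the area is 31/2.
Along each edge there are gcd(|Δx|,|Δy|)+1 lattice points, so counting each shared vertex once the boundary has gcd(4,1) + gcd(7,6) + gcd(11,5) = 1+1+1 = 3.
Scaling by 3 multiplies the area by 3² = 9 (so the new area is 279/2) and multiplies the boundary lattice-point count by 3, giving 9.
By Pick's theorem, the interior count of the dilated polygon is 279/2 − 9/2 + 1 = 136.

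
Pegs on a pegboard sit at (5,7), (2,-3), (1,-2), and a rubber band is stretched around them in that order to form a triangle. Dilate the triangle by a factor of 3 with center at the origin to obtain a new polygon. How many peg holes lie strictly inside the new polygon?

55

By the shoelace formula, twice the signed area is |[5·(-3) − 2·7] + [2·(-2) − 1·(-3)] + [1·7 − 5·(-2)]| = 13, so the area is 6.5.
Along each edge there are gcd(|Δx|,|Δy|)+1 lattice points, so counting each shared vertex once the boundary has gcd(3,10) + gcd(1,1) + gcd(4,9) = 1+1+1 = 3.
Scaling by 3 multiplies the area by 3² = 9 (so the new area is 117/2) and multiplies the boundary lattice-point count by 3, giving 9.
By Pick's theorem, the interior count of the dilated polygon is 117/2 − 9/2 + 1 = 55.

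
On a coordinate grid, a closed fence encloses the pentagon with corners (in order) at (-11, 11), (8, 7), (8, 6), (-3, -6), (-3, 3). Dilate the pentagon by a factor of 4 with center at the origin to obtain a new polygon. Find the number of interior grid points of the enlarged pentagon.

The shoelace formula gives twice the area as |((-11)·7 − 8·11) + (8·6 − 8·7) + (8·(-6) − (-3)·6) + ((-3)·3 − (-3)·(-6)) + ((-3)·11 − (-11)·3)| = 230, so the area is 115.
Summing gcd(|Δx|,|Δy|) over the edges gives the boundary count: gcd(19,4) + gcd(0,1) + gcd(11,12) + gcd(0,9) + gcd(8,8) = 1+1+1+9+8 = 20.
Scaling by 4 multiplies the area by 4² = 16 (so the new area is 1840) and multiplies the boundary lattice-point count by 4, giving 80.
By Pick's theorem, the interior count of the dilated polygon is 1840 − 80/2 + 1 = 1801.

1801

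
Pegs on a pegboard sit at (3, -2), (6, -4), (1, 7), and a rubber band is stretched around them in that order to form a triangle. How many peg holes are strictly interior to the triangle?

Using the shoelace formula, 2A = |[3·(-4) − 6·(-2)] + [6·7 − 1·(-4)] + [1·(-2) − 3·7]| = 23, so the area is 11.5.
The number of boundary lattice points is Σ gcd(|Δx|,|Δy|) = gcd(3,2) + gcd(5,11) + gcd(2,9) = 1+1+1 = 3.
By Pick's theorem A = I + B/2 − 1, so I = 11.5 − 3/2 + 1 = 11.

11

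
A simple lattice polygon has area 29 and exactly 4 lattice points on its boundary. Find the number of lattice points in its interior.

28

From Pick's theorem, I = A − B/2 + 1 = 29 − 4/2 + 1 = 28.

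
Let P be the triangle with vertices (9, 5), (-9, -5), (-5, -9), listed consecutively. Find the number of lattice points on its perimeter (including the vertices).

Along each edge there are gcd(|Δx|,|Δy|)+1 lattice points, so counting each shared vertex once the boundary has gcd(18,10) + gcd(4,4) + gcd(14,14) = 2+4+14 = 20.

20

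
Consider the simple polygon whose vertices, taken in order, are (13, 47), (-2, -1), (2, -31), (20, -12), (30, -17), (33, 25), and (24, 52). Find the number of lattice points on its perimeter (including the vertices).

Along each edge there are gcd(|Δx|,|Δy|)+1 lattice points, so counting each shared vertex once the boundary has gcd(15,48) + gcd(4,30) + gcd(18,19) + gcd(10,5) + gcd(3,42) + gcd(9,27) + gcd(11,5) = 3+2+1+5+3+9+1 = 24.

24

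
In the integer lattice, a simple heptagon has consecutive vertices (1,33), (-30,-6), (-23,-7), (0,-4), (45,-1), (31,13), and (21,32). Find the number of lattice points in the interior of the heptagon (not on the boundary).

By the shoelace formula, twice the signed area is |[1·(-6) − (-30)·33] + [(-30)·(-7) − (-23)·(-6)] + [(-23)·(-4) − 0·(-7)] + [0·(-1) − 45·(-4)] + [45·13 − 31·(-1)] + [31·32 − 21·13] + [21·33 − 1·32]| = 3324, so the area is 1662.
Along each edge there are gcd(|Δx|,|Δy|)+1 lattice points, so counting each shared vertex once the boundary has gcd(31,39) + gcd(7,1) + gcd(23,3) + gcd(45,3) + gcd(14,14) + gcd(10,19) + gcd(20,1) = 1+1+1+3+14+1+1 = 22.
Pick's theorem gives I = A − B/2 + 1 = 1662 − 22/2 + 1 = 1652.

1652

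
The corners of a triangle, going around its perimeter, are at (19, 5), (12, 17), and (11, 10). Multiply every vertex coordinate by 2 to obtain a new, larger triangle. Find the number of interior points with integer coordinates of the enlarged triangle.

120

The shoelace formula gives twice the area as |(19·17 − 12·5) + (12·10 − 11·17) + (11·5 − 19·10)| = 61, so the area is 61/2.
Summing gcd(|Δx|,|Δy|) over the edges gives the boundary count: gcd(7,12) + gcd(1,7) + gcd(8,5) = 1+1+1 = 3.
Scaling by 2 multiplies the area by 2² = 4 (so the new area is 122) and multiplies the boundary lattice-point count by 2, giving 6.
By Pick's theorem, the interior count of the dilated polygon is 122 − 6/2 + 1 = 120.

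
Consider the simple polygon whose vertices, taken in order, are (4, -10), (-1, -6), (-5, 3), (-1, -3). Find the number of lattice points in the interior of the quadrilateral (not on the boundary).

By the shoelace formula, twice the signed area is |(4·(-6) − (-1)·(-10)) + ((-1)·3 − (-5)·(-6)) + ((-5)·(-3) − (-1)·3) + ((-1)·(-10) − 4·(-3))| = 27, so the area is 27/2.
The number of boundary lattice points is Σ gcd(|Δx|,|Δy|) = gcd(5,4) + gcd(4,9) + gcd(4,6) + gcd(5,7) = 1+1+2+1 = 5.
Pick's theorem gives I = A − B/2 + 1 = 27/2 − 5/2 + 1 = 12.

12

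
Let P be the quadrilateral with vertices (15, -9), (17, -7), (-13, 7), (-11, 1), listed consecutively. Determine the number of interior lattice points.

109

The shoelace formula gives twice the area as |(15·(-7) − 17·(-9)) + (17·7 − (-13)·(-7)) + ((-13)·1 − (-11)·7) + ((-11)·(-9) − 15·1)| = 224, so the area is 112.
Summing gcd(|Δx|,|Δy|) over the edges gives the boundary count: gcd(2,2) + gcd(30,14) + gcd(2,6) + gcd(26,10) = 2+2+2+2 = 8.
Pick's theorem gives I = A − B/2 + 1 = 112 − 8/2 + 1 = 109.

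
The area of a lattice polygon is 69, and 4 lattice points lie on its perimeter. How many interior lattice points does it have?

Pick's theorem A = I + B/2 − 1 rearranges to I = A − B/2 + 1 = 69 − 4/2 + 1 = 68.

68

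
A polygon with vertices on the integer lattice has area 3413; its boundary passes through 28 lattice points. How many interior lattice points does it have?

From Pick's theorem, I = A − B/2 + 1 = 3413 − 28/2 + 1 = 3400.

3400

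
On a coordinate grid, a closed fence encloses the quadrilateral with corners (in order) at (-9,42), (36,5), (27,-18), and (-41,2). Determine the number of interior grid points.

2358

Using the shoelace formula, 2A = |((-9)·5 − 36·42) + (36·(-18) − 27·5) + (27·2 − (-41)·(-18)) + ((-41)·42 − (-9)·2)| = 4728, so the area is 2364.
Along each edge there are gcd(|Δx|,|Δy|)+1 lattice points, so counting each shared vertex once the boundary has gcd(45,37) + gcd(9,23) + gcd(68,20) + gcd(32,40) = 1+1+4+8 = 14.
Pick's theorem gives I = A − B/2 + 1 = 2364 − 14/2 + 1 = 2358.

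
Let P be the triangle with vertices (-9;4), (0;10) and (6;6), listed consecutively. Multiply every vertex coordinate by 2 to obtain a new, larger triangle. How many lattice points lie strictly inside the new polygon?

139

Using the shoelace formula, 2A = |((-9)·10 − 0·4) + (0·6 − 6·10) + (6·4 − (-9)·6)| = 72, so the area is 36.
Along each edge there are gcd(|Δx|,|Δy|)+1 lattice points, so counting each shared vertex once the boundary has gcd(9,6) + gcd(6,4) + gcd(15,2) = 3+2+1 = 6.
Scaling by 2 multiplies the area by 2² = 4 (so the new area is 144) and multiplies the boundary lattice-point count by 2, giving 12.
By Pick's theorem, the interior count of the dilated polygon is 144 − 12/2 + 1 = 139.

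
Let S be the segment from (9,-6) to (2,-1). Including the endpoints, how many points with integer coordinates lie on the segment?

The number of lattice points on a segment between lattice points is gcd(|Δx|,|Δy|) + 1 = gcd(7,5) + 1 = 1 + 1 = 2.

2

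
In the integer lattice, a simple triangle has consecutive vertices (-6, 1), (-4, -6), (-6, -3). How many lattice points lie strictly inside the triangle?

2

The shoelace formula gives twice the area as |((-6)·(-6) − (-4)·1) + ((-4)·(-3) − (-6)·(-6)) + ((-6)·1 − (-6)·(-3))| = 8, so the area is 4.
Along each edge there are gcd(|Δx|,|Δy|)+1 lattice points, so counting each shared vertex once the boundary has gcd(2,7) + gcd(2,3) + gcd(0,4) = 1+1+4 = 6.
Pick's theorem gives I = A − B/2 + 1 = 4 − 6/2 + 1 = 2.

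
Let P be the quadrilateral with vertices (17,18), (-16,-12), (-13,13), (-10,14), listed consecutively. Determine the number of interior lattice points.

373

By the shoelace formula, twice the signed area is |[17·(-12) − (-16)·18] + [(-16)·13 − (-13)·(-12)] + [(-13)·14 − (-10)·13] + [(-10)·18 − 17·14]| = 750, so the area is 375.
Along each edge there are gcd(|Δx|,|Δy|)+1 lattice points, so counting each shared vertex once the boundary has gcd(33,30) + gcd(3,25) + gcd(3,1) + gcd(27,4) = 3+1+1+1 = 6.
By Pick's theorem A = I + B/2 − 1, so I = 375 − 6/2 + 1 = 373.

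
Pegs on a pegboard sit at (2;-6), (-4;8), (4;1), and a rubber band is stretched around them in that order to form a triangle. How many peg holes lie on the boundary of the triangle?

Along each edge there are gcd(|Δx|,|Δy|)+1 lattice points, so counting each shared vertex once the boundary has gcd(6,14) + gcd(8,7) + gcd(2,7) = 2+1+1 = 4.

4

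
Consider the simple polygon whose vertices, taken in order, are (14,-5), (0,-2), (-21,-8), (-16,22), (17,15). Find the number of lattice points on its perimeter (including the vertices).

Summing gcd(|Δx|,|Δy|) over the edges gives the boundary count: gcd(14,3) + gcd(21,6) + gcd(5,30) + gcd(33,7) + gcd(3,20) = 1+3+5+1+1 = 11.

11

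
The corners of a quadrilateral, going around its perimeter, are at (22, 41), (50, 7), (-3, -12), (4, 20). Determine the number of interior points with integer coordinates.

1379

Using the shoelace formula, 2A = |[22·7 − 50·41] + [50·(-12) − (-3)·7] + [(-3)·20 − 4·(-12)] + [4·41 − 22·20]| = 2763, so the area is 2763/2.
Along each edge there are gcd(|Δx|,|Δy|)+1 lattice points, so counting each shared vertex once the boundary has gcd(28,34) + gcd(53,19) + gcd(7,32) + gcd(18,21) = 2+1+1+3 = 7.
Pick's theorem gives I = A − B/2 + 1 = 2763/2 − 7/2 + 1 = 1379.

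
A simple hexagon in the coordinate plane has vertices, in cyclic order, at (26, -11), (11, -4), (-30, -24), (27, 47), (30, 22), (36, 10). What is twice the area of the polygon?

The shoelace formula gives twice the area as |[26·(-4) − 11·(-11)] + [11·(-24) − (-30)·(-4)] + [(-30)·47 − 27·(-24)] + [27·22 − 30·47] + [30·10 − 36·22] + [36·(-11) − 26·10]| = 3093, so the area is 3093/2.

3093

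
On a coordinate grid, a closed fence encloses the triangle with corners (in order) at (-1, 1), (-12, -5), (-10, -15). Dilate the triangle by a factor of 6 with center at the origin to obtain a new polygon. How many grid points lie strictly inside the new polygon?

2185

Using the shoelace formula, 2A = |((-1)·(-5) − (-12)·1) + ((-12)·(-15) − (-10)·(-5)) + ((-10)·1 − (-1)·(-15))| = 122, so the area is 61.
Along each edge there are gcd(|Δx|,|Δy|)+1 lattice points, so counting each shared vertex once the boundary has gcd(11,6) + gcd(2,10) + gcd(9,16) = 1+2+1 = 4.
Scaling by 6 multiplies the area by 6² = 36 (so the new area is 2196) and multiplies the boundary lattice-point count by 6, giving 24.
By Pick's theorem, the interior count of the dilated polygon is 2196 − 24/2 + 1 = 2185.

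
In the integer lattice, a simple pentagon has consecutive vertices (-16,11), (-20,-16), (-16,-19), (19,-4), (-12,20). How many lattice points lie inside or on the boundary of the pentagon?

Using the shoelace formula, 2A = |[(-16)·(-16) − (-20)·11] + [(-20)·(-19) − (-16)·(-16)] + [(-16)·(-4) − 19·(-19)] + [19·20 − (-12)·(-4)] + [(-12)·11 − (-16)·20]| = 1545, so the area is 1545/2.
Summing gcd(|Δx|,|Δy|) over the edges gives the boundary count: gcd(4,27) + gcd(4,3) + gcd(35,15) + gcd(31,24) + gcd(4,9) = 1+1+5+1+1 = 9.
Pick's theorem gives I = A − B/2 + 1 = 1545/2 − 9/2 + 1 = 769, so the closed region contains I + B = 769 + 9 = 778 lattice points.

778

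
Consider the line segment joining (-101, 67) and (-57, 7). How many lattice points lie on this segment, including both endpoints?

The number of lattice points on a segment between lattice points is gcd(|Δx|,|Δy|) + 1 = gcd(44,60) + 1 = 4 + 1 = 5.

5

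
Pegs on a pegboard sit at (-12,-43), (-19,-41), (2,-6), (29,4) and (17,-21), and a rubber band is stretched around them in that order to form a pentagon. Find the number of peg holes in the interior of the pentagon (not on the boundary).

799

Using the shoelace formula, 2A = |[(-12)·(-41) − (-19)·(-43)] + [(-19)·(-6) − 2·(-41)] + [2·4 − 29·(-6)] + [29·(-21) − 17·4] + [17·(-43) − (-12)·(-21)]| = 1607, so the area is 803.5.
Along each edge there are gcd(|Δx|,|Δy|)+1 lattice points, so counting each shared vertex once the boundary has gcd(7,2) + gcd(21,35) + gcd(27,10) + gcd(12,25) + gcd(29,22) = 1+7+1+1+1 = 11.
By Pick's theorem A = I + B/2 − 1, so I = 803.5 − 11/2 + 1 = 799.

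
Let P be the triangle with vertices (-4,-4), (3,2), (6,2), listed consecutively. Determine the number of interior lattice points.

7

By the shoelace formula, twice the signed area is |((-4)·2 − 3·(-4)) + (3·2 − 6·2) + (6·(-4) − (-4)·2)| = 18, so the area is 9.
Along each edge there are gcd(|Δx|,|Δy|)+1 lattice points, so counting each shared vertex once the boundary has gcd(7,6) + gcd(3,0) + gcd(10,6) = 1+3+2 = 6.
By Pick's theorem A = I + B/2 − 1, so I = 9 − 6/2 + 1 = 7.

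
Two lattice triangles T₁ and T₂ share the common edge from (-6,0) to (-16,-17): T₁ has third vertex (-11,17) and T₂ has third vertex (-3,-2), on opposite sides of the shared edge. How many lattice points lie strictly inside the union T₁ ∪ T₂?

162

The union is the simple quadrilateral with vertices (-6,0), (-11,17), (-16,-17), (-3,-2) in order.
The shoelace formula gives twice the area as |[(-6)·17 − (-11)·0] + [(-11)·(-17) − (-16)·17] + [(-16)·(-2) − (-3)·(-17)] + [(-3)·0 − (-6)·(-2)]| = 326, so the area is 163.
The number of boundary lattice points is Σ gcd(|Δx|,|Δy|) = gcd(5,17) + gcd(5,34) + gcd(13,15) + gcd(3,2) = 1+1+1+1 = 4.
By Pick's theorem I = A − B/2 + 1 = 163 − 4/2 + 1 = 162.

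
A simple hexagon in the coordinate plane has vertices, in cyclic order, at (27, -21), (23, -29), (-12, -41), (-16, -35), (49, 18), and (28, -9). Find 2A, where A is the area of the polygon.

By the shoelace formula, twice the signed area is |[27·(-29) − 23·(-21)] + [23·(-41) − (-12)·(-29)] + [(-12)·(-35) − (-16)·(-41)] + [(-16)·18 − 49·(-35)] + [49·(-9) − 28·18] + [28·(-21) − 27·(-9)]| = 1690, so the area is 845.

1690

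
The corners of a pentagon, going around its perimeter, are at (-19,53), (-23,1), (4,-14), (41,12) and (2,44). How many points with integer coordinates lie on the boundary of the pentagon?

Summing gcd(|Δx|,|Δy|) over the edges gives the boundary count: gcd(4,52) + gcd(27,15) + gcd(37,26) + gcd(39,32) + gcd(21,9) = 4+3+1+1+3 = 12.

12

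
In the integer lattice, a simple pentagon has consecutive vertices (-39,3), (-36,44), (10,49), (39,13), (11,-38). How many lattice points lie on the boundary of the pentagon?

5

Summing gcd(|Δx|,|Δy|) over the edges gives the boundary count: gcd(3,41) + gcd(46,5) + gcd(29,36) + gcd(28,51) + gcd(50,41) = 1+1+1+1+1 = 5.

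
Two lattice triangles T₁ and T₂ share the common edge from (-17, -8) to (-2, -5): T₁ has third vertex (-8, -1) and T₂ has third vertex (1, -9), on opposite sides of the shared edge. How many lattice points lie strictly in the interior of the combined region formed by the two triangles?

72

The union is the simple quadrilateral with vertices (-17, -8), (-8, -1), (-2, -5), (1, -9) in order.
Using the shoelace formula, 2A = |((-17)·(-1) − (-8)·(-8)) + ((-8)·(-5) − (-2)·(-1)) + ((-2)·(-9) − 1·(-5)) + (1·(-8) − (-17)·(-9))| = 147, so the area is 73.5.
Along each edge there are gcd(|Δx|,|Δy|)+1 lattice points, so counting each shared vertex once the boundary has gcd(9,7) + gcd(6,4) + gcd(3,4) + gcd(18,1) = 1+2+1+1 = 5.
By Pick's theorem I = A − B/2 + 1 = 73.5 − 5/2 + 1 = 72.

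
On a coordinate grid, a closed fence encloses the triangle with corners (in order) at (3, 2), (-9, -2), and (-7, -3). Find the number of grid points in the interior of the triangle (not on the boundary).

6

The shoelace formula gives twice the area as |[3·(-2) − (-9)·2] + [(-9)·(-3) − (-7)·(-2)] + [(-7)·2 − 3·(-3)]| = 20, so the area is 10.
The number of boundary lattice points is Σ gcd(|Δx|,|Δy|) = gcd(12,4) + gcd(2,1) + gcd(10,5) = 4+1+5 = 10.
Pick's theorem gives I = A − B/2 + 1 = 10 − 10/2 + 1 = 6.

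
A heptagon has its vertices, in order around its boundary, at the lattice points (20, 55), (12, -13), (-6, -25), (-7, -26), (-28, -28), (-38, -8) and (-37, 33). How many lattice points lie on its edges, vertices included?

The number of boundary lattice points is Σ gcd(|Δx|,|Δy|) = gcd(8,68) + gcd(18,12) + gcd(1,1) + gcd(21,2) + gcd(10,20) + gcd(1,41) + gcd(57,22) = 4+6+1+1+10+1+1 = 24.

24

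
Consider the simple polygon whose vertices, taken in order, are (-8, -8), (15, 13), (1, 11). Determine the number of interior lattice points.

Using the shoelace formula, 2A = |[(-8)·13 − 15·(-8)] + [15·11 − 1·13] + [1·(-8) − (-8)·11]| = 248, so the area is 124.
The number of boundary lattice points is Σ gcd(|Δx|,|Δy|) = gcd(23,21) + gcd(14,2) + gcd(9,19) = 1+2+1 = 4.
Pick's theorem gives I = A − B/2 + 1 = 124 − 4/2 + 1 = 123.

123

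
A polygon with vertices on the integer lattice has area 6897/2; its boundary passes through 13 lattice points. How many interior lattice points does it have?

Pick's theorem A = I + B/2 − 1 rearranges to I = A − B/2 + 1 = 6897/2 − 13/2 + 1 = 3443.

3443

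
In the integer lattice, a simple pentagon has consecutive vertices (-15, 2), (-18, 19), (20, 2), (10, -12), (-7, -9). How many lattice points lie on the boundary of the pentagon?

6

Along each edge there are gcd(|Δx|,|Δy|)+1 lattice points, so counting each shared vertex once the boundary has gcd(3,17) + gcd(38,17) + gcd(10,14) + gcd(17,3) + gcd(8,11) = 1+1+2+1+1 = 6.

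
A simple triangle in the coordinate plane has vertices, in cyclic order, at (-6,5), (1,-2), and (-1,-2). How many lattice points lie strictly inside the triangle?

3

By the shoelace formula, twice the signed area is |[(-6)·(-2) − 1·5] + [1·(-2) − (-1)·(-2)] + [(-1)·5 − (-6)·(-2)]| = 14, so the area is 7.
The number of boundary lattice points is Σ gcd(|Δx|,|Δy|) = gcd(7,7) + gcd(2,0) + gcd(5,7) = 7+2+1 = 10.
By Pick's theorem A = I + B/2 − 1, so I = 7 − 10/2 + 1 = 3.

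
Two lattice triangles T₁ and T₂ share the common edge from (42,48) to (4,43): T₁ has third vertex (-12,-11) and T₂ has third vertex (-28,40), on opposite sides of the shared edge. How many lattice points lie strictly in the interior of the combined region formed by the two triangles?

1007

The union is the simple quadrilateral with vertices (42,48), (-12,-11), (4,43), (-28,40) in order.
Using the shoelace formula, 2A = |(42·(-11) − (-12)·48) + ((-12)·43 − 4·(-11)) + (4·40 − (-28)·43) + ((-28)·48 − 42·40)| = 2018, so the area is 1009.
Along each edge there are gcd(|Δx|,|Δy|)+1 lattice points, so counting each shared vertex once the boundary has gcd(54,59) + gcd(16,54) + gcd(32,3) + gcd(70,8) = 1+2+1+2 = 6.
By Pick's theorem I = A − B/2 + 1 = 1009 − 6/2 + 1 = 1007.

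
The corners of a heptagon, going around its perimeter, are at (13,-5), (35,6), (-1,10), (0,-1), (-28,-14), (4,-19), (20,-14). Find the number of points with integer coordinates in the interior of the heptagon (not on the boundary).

779

The shoelace formula gives twice the area as |(13·6 − 35·(-5)) + (35·10 − (-1)·6) + ((-1)·(-1) − 0·10) + (0·(-14) − (-28)·(-1)) + ((-28)·(-19) − 4·(-14)) + (4·(-14) − 20·(-19)) + (20·(-5) − 13·(-14))| = 1576, so the area is 788.
Along each edge there are gcd(|Δx|,|Δy|)+1 lattice points, so counting each shared vertex once the boundary has gcd(22,11) + gcd(36,4) + gcd(1,11) + gcd(28,13) + gcd(32,5) + gcd(16,5) + gcd(7,9) = 11+4+1+1+1+1+1 = 20.
Pick's theorem gives I = A − B/2 + 1 = 788 − 20/2 + 1 = 779.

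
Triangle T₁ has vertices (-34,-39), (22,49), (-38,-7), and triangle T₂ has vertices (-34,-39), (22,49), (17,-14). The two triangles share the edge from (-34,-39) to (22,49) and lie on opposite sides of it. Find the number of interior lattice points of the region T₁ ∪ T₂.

The union is the simple quadrilateral with vertices (-34,-39), (-38,-7), (22,49), (17,-14) in order.
By the shoelace formula, twice the signed area is |[(-34)·(-7) − (-38)·(-39)] + [(-38)·49 − 22·(-7)] + [22·(-14) − 17·49] + [17·(-39) − (-34)·(-14)]| = 5232, so the area is 2616.
Along each edge there are gcd(|Δx|,|Δy|)+1 lattice points, so counting each shared vertex once the boundary has gcd(4,32) + gcd(60,56) + gcd(5,63) + gcd(51,25) = 4+4+1+1 = 10.
By Pick's theorem I = A − B/2 + 1 = 2616 − 10/2 + 1 = 2612.

2612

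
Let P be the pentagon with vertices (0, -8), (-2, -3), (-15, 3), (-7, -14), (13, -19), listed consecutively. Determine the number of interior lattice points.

184

Using the shoelace formula, 2A = |(0·(-3) − (-2)·(-8)) + ((-2)·3 − (-15)·(-3)) + ((-15)·(-14) − (-7)·3) + ((-7)·(-19) − 13·(-14)) + (13·(-8) − 0·(-19))| = 375, so the area is 187.5.
Summing gcd(|Δx|,|Δy|) over the edges gives the boundary count: gcd(2,5) + gcd(13,6) + gcd(8,17) + gcd(20,5) + gcd(13,11) = 1+1+1+5+1 = 9.
Pick's theorem gives I = A − B/2 + 1 = 187.5 − 9/2 + 1 = 184.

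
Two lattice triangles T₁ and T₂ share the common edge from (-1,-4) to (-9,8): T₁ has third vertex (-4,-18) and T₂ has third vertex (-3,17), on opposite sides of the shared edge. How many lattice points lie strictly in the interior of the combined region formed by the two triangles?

The union is the simple quadrilateral with vertices (-1,-4), (-4,-18), (-9,8), (-3,17) in order.
Using the shoelace formula, 2A = |((-1)·(-18) − (-4)·(-4)) + ((-4)·8 − (-9)·(-18)) + ((-9)·17 − (-3)·8) + ((-3)·(-4) − (-1)·17)| = 292, so the area is 146.
Along each edge there are gcd(|Δx|,|Δy|)+1 lattice points, so counting each shared vertex once the boundary has gcd(3,14) + gcd(5,26) + gcd(6,9) + gcd(2,21) = 1+1+3+1 = 6.
By Pick's theorem I = A − B/2 + 1 = 146 − 6/2 + 1 = 144.

144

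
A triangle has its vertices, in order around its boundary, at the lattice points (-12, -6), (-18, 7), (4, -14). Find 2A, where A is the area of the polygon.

160

Using the shoelace formula, 2A = |[(-12)·7 − (-18)·(-6)] + [(-18)·(-14) − 4·7] + [4·(-6) − (-12)·(-14)]| = 160, so the area is 80.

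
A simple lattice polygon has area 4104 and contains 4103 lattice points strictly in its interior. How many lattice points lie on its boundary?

4

Pick's theorem gives A = I + B/2 − 1, so B = 2(A − I + 1) = 2(4104 − 4103 + 1) = 4.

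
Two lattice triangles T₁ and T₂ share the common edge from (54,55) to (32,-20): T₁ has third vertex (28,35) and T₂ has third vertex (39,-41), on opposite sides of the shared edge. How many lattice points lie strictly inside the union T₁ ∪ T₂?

1243

The union is the simple quadrilateral with vertices (54,55), (28,35), (32,-20), (39,-41) in order.
Using the shoelace formula, 2A = |(54·35 − 28·55) + (28·(-20) − 32·35) + (32·(-41) − 39·(-20)) + (39·55 − 54·(-41))| = 2497, so the area is 1248.5.
Summing gcd(|Δx|,|Δy|) over the edges gives the boundary count: gcd(26,20) + gcd(4,55) + gcd(7,21) + gcd(15,96) = 2+1+7+3 = 13.
By Pick's theorem I = A − B/2 + 1 = 1248.5 − 13/2 + 1 = 1243.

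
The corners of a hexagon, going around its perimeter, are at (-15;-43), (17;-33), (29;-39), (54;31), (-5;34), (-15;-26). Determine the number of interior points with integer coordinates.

Using the shoelace formula, 2A = |((-15)·(-33) − 17·(-43)) + (17·(-39) − 29·(-33)) + (29·31 − 54·(-39)) + (54·34 − (-5)·31) + ((-5)·(-26) − (-15)·34) + ((-15)·(-43) − (-15)·(-26))| = 7411, so the area is 7411/2.
Along each edge there are gcd(|Δx|,|Δy|)+1 lattice points, so counting each shared vertex once the boundary has gcd(32,10) + gcd(12,6) + gcd(25,70) + gcd(59,3) + gcd(10,60) + gcd(0,17) = 2+6+5+1+10+17 = 41.
By Pick's theorem A = I + B/2 − 1, so I = 7411/2 − 41/2 + 1 = 3686.

3686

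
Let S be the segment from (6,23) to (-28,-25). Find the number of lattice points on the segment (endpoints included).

The number of lattice points on a segment between lattice points is gcd(|Δx|,|Δy|) + 1 = gcd(34,48) + 1 = 2 + 1 = 3.

3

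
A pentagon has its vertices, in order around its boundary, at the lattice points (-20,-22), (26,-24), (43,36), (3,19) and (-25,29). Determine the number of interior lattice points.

2708

The shoelace formula gives twice the area as |((-20)·(-24) − 26·(-22)) + (26·36 − 43·(-24)) + (43·19 − 3·36) + (3·29 − (-25)·19) + ((-25)·(-22) − (-20)·29)| = 5421, so the area is 2710.5.
Summing gcd(|Δx|,|Δy|) over the edges gives the boundary count: gcd(46,2) + gcd(17,60) + gcd(40,17) + gcd(28,10) + gcd(5,51) = 2+1+1+2+1 = 7.
Pick's theorem gives I = A − B/2 + 1 = 2710.5 − 7/2 + 1 = 2708.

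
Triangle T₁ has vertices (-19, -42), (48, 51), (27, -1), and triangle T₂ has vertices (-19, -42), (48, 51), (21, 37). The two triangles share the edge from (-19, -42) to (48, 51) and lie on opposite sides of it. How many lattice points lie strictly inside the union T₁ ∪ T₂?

The union is the simple quadrilateral with vertices (-19, -42), (27, -1), (48, 51), (21, 37) in order.
Using the shoelace formula, 2A = |((-19)·(-1) − 27·(-42)) + (27·51 − 48·(-1)) + (48·37 − 21·51) + (21·(-42) − (-19)·37)| = 3104, so the area is 1552.
Along each edge there are gcd(|Δx|,|Δy|)+1 lattice points, so counting each shared vertex once the boundary has gcd(46,41) + gcd(21,52) + gcd(27,14) + gcd(40,79) = 1+1+1+1 = 4.
By Pick's theorem I = A − B/2 + 1 = 1552 − 4/2 + 1 = 1551.

1551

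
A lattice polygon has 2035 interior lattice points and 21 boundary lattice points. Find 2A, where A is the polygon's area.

4089

Pick's theorem states A = I + B/2 − 1, so A = 2035 + 21/2 − 1 = 4089/2.
Hence 2A = 4089.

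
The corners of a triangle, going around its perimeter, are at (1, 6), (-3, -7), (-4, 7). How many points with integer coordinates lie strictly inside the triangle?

By the shoelace formula, twice the signed area is |[1·(-7) − (-3)·6] + [(-3)·7 − (-4)·(-7)] + [(-4)·6 − 1·7]| = 69, so the area is 69/2.
The number of boundary lattice points is Σ gcd(|Δx|,|Δy|) = gcd(4,13) + gcd(1,14) + gcd(5,1) = 1+1+1 = 3.
Pick's theorem gives I = A − B/2 + 1 = 69/2 − 3/2 + 1 = 34.

34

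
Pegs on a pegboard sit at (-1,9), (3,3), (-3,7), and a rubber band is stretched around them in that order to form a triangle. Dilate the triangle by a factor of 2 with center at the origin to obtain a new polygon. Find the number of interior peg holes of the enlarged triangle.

35

The shoelace formula gives twice the area as |((-1)·3 − 3·9) + (3·7 − (-3)·3) + ((-3)·9 − (-1)·7)| = 20, so the area is 10.
Along each edge there are gcd(|Δx|,|Δy|)+1 lattice points, so counting each shared vertex once the boundary has gcd(4,6) + gcd(6,4) + gcd(2,2) = 2+2+2 = 6.
Scaling by 2 multiplies the area by 2² = 4 (so the new area is 40) and multiplies the boundary lattice-point count by 2, giving 12.
By Pick's theorem, the interior count of the dilated polygon is 40 − 12/2 + 1 = 35.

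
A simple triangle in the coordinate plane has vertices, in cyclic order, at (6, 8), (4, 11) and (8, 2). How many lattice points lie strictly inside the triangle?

2

Using the shoelace formula, 2A = |(6·11 − 4·8) + (4·2 − 8·11) + (8·8 − 6·2)| = 6, so the area is 3.
The number of boundary lattice points is Σ gcd(|Δx|,|Δy|) = gcd(2,3) + gcd(4,9) + gcd(2,6) = 1+1+2 = 4.
Pick's theorem gives I = A − B/2 + 1 = 3 − 4/2 + 1 = 2.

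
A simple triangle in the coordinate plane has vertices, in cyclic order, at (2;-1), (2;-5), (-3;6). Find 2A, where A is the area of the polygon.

Using the shoelace formula, 2A = |[2·(-5) − 2·(-1)] + [2·6 − (-3)·(-5)] + [(-3)·(-1) − 2·6]| = 20, so the area is 10.

20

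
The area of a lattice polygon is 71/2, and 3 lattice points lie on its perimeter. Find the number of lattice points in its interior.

Pick's theorem A = I + B/2 − 1 rearranges to I = A − B/2 + 1 = 71/2 − 3/2 + 1 = 35.

35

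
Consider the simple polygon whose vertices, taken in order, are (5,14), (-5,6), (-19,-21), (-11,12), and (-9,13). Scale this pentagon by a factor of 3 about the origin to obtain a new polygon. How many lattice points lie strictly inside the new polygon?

1639

Using the shoelace formula, 2A = |[5·6 − (-5)·14] + [(-5)·(-21) − (-19)·6] + [(-19)·12 − (-11)·(-21)] + [(-11)·13 − (-9)·12] + [(-9)·14 − 5·13]| = 366, so the area is 183.
Along each edge there are gcd(|Δx|,|Δy|)+1 lattice points, so counting each shared vertex once the boundary has gcd(10,8) + gcd(14,27) + gcd(8,33) + gcd(2,1) + gcd(14,1) = 2+1+1+1+1 = 6.
Scaling by 3 multiplies the area by 3² = 9 (so the new area is 1647) and multiplies the boundary lattice-point count by 3, giving 18.
By Pick's theorem, the interior count of the dilated polygon is 1647 − 18/2 + 1 = 1639.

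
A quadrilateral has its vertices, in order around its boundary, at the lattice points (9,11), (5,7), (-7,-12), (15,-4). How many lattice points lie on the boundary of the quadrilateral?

10

Along each edge there are gcd(|Δx|,|Δy|)+1 lattice points, so counting each shared vertex once the boundary has gcd(4,4) + gcd(12,19) + gcd(22,8) + gcd(6,15) = 4+1+2+3 = 10.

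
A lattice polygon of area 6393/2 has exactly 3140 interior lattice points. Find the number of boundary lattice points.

Pick's theorem gives A = I + B/2 − 1, so B = 2(A − I + 1) = 2(6393/2 − 3140 + 1) = 115.

115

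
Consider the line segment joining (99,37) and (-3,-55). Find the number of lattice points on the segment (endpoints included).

3

The number of lattice points on a segment between lattice points is gcd(|Δx|,|Δy|) + 1 = gcd(102,92) + 1 = 2 + 1 = 3.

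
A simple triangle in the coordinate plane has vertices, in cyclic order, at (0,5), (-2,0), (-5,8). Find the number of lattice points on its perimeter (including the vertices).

The number of boundary lattice points is Σ gcd(|Δx|,|Δy|) = gcd(2,5) + gcd(3,8) + gcd(5,3) = 1+1+1 = 3.

3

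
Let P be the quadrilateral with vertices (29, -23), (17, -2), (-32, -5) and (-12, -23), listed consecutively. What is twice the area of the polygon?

1803

Using the shoelace formula, 2A = |[29·(-2) − 17·(-23)] + [17·(-5) − (-32)·(-2)] + [(-32)·(-23) − (-12)·(-5)] + [(-12)·(-23) − 29·(-23)]| = 1803, so the area is 1803/2.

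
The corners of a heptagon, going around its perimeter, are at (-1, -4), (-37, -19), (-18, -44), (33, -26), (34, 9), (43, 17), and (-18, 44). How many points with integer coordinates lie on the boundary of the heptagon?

Summing gcd(|Δx|,|Δy|) over the edges gives the boundary count: gcd(36,15) + gcd(19,25) + gcd(51,18) + gcd(1,35) + gcd(9,8) + gcd(61,27) + gcd(17,48) = 3+1+3+1+1+1+1 = 11.

11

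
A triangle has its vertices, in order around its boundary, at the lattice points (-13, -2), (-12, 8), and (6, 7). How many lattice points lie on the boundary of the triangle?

3

Summing gcd(|Δx|,|Δy|) over the edges gives the boundary count: gcd(1,10) + gcd(18,1) + gcd(19,9) = 1+1+1 = 3.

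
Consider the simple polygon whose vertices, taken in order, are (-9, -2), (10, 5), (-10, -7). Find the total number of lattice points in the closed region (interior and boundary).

48

The shoelace formula gives twice the area as |((-9)·5 − 10·(-2)) + (10·(-7) − (-10)·5) + ((-10)·(-2) − (-9)·(-7))| = 88, so the area is 44.
Along each edge there are gcd(|Δx|,|Δy|)+1 lattice points, so counting each shared vertex once the boundary has gcd(19,7) + gcd(20,12) + gcd(1,5) = 1+4+1 = 6.
Pick's theorem gives I = A − B/2 + 1 = 44 − 6/2 + 1 = 42, so the closed region contains I + B = 42 + 6 = 48 lattice points.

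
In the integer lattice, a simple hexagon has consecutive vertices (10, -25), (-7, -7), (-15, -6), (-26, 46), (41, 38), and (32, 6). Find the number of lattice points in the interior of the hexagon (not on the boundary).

The shoelace formula gives twice the area as |[10·(-7) − (-7)·(-25)] + [(-7)·(-6) − (-15)·(-7)] + [(-15)·46 − (-26)·(-6)] + [(-26)·38 − 41·46] + [41·6 − 32·38] + [32·(-25) − 10·6]| = 5858, so the area is 2929.
Along each edge there are gcd(|Δx|,|Δy|)+1 lattice points, so counting each shared vertex once the boundary has gcd(17,18) + gcd(8,1) + gcd(11,52) + gcd(67,8) + gcd(9,32) + gcd(22,31) = 1+1+1+1+1+1 = 6.
Pick's theorem gives I = A − B/2 + 1 = 2929 − 6/2 + 1 = 2927.

2927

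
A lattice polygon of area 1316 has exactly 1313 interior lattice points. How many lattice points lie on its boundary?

Pick's theorem gives A = I + B/2 − 1, so B = 2(A − I + 1) = 2(1316 − 1313 + 1) = 8.

8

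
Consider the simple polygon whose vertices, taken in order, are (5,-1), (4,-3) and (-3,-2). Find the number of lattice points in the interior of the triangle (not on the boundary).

7

By the shoelace formula, twice the signed area is |[5·(-3) − 4·(-1)] + [4·(-2) − (-3)·(-3)] + [(-3)·(-1) − 5·(-2)]| = 15, so the area is 15/2.
Along each edge there are gcd(|Δx|,|Δy|)+1 lattice points, so counting each shared vertex once the boundary has gcd(1,2) + gcd(7,1) + gcd(8,1) = 1+1+1 = 3.
Pick's theorem gives I = A − B/2 + 1 = 15/2 − 3/2 + 1 = 7.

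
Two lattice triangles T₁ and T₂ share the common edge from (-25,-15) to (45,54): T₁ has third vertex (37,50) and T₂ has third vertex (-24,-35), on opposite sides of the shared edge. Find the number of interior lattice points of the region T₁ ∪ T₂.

The union is the simple quadrilateral with vertices (-25,-15), (37,50), (45,54), (-24,-35) in order.
By the shoelace formula, twice the signed area is |((-25)·50 − 37·(-15)) + (37·54 − 45·50) + (45·(-35) − (-24)·54) + ((-24)·(-15) − (-25)·(-35))| = 1741, so the area is 870.5.
Summing gcd(|Δx|,|Δy|) over the edges gives the boundary count: gcd(62,65) + gcd(8,4) + gcd(69,89) + gcd(1,20) = 1+4+1+1 = 7.
By Pick's theorem I = A − B/2 + 1 = 870.5 − 7/2 + 1 = 868.

868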